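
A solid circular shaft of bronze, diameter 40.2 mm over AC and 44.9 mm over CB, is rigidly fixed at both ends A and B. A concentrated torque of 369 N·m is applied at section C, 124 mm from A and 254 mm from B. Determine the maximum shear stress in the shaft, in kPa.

16400 kPa

Compatibility: T_A·a/J_AC = T_B·b/J_CB with T_A + T_B = T₀.
J_AC = 2.56×10^-7 m⁴, J_CB = 3.99×10^-7 m⁴, so T_A = T₀·(J_AC/a)/((J_AC/a)+(J_CB/b)) = 209.7 N·m, T_B = 159.3 N·m.
τ in each portion: τ_AC = 1.64×10^7 Pa, τ_CB = 8.96×10^6 Pa; maximum is in AC.
τ_max = T_AC·r/J = 209.7·0.0201/2.56×10^-7 = 1.644×10^7 Pa.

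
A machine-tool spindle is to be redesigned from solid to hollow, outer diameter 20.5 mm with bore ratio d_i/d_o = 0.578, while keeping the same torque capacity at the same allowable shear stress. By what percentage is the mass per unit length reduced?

Equal τ_max and T ⇒ the solid shaft needs d_s³ = d_o³(1−k⁴), so d_s = 20.5·(1−0.578⁴)^(1/3) = 19.71 mm.
Area ratio A_h/A_s = d_o²(1−k²)/d_s² = (1−k²)/(1−k⁴)^(2/3) = 0.7206.
Mass saving = 1 − 0.7206 = 27.9 %.

27.9 %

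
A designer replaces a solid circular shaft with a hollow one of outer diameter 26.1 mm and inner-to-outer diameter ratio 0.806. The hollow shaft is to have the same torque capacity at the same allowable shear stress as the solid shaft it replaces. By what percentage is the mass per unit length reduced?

Equal τ_max and T ⇒ the solid shaft needs d_s³ = d_o³(1−k⁴), so d_s = 26.1·(1−0.806⁴)^(1/3) = 21.74 mm.
Area ratio A_h/A_s = d_o²(1−k²)/d_s² = (1−k²)/(1−k⁴)^(2/3) = 0.5049.
Mass saving = 1 − 0.5049 = 49.5 %.

49.5 %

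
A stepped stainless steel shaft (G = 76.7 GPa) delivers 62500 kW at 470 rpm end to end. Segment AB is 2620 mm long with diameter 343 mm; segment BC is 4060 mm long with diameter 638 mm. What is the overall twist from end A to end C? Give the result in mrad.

36.1 mrad

ω = 2π·470/60 = 49.22 rad/s, so T = P/ω = 62500×10³ / 49.22 = 1.270e6 N·m.
J_AB = π(0.343)⁴/32 = 1.36×10^-3 m⁴; J_BC = π(0.638)⁴/32 = 0.0163 m⁴.
θ = (T/G)·Σ L_i/J_i = (1.270e6/76.7×10⁹)·(2.62/1.36×10^-3 + 4.06/0.0163) = 0.03605 rad.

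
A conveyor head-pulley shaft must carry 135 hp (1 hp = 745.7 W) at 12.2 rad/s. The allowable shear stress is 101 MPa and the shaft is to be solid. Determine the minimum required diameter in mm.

74.7 mm

ω = 12.2 rad/s, so T = P/ω = 135×745.7 / 12.20 = 8252 N·m.
For a solid shaft τ_max = 16T/(πd³), so d = (16T/(π τ_allow))^(1/3) = (16·8252/(π·1.01×10^8))^(1/3) = 0.07466 m.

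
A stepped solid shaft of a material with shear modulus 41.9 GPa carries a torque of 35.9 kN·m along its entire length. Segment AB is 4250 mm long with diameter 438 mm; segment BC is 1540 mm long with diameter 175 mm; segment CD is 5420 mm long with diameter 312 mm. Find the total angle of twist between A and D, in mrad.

J_AB = π(0.438)⁴/32 = 3.61×10^-3 m⁴; J_BC = π(0.175)⁴/32 = 9.21×10^-5 m⁴; J_CD = π(0.312)⁴/32 = 9.30×10^-4 m⁴.
θ = (T/G)·Σ L_i/J_i = (35900/41.9×10⁹)·(4.25/3.61×10^-3 + 1.54/9.21×10^-5 + 5.42/9.30×10^-4) = 0.02033 rad.

20.3 mrad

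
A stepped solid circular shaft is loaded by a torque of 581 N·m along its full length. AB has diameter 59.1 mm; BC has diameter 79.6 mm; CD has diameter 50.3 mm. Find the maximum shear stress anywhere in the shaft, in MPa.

Under the same torque, τ_max = 16T/(πd³) is largest where d is smallest — segment CD (d = 50.3 mm).
τ_max = 16·581.0/(π·(0.0503)³) = 2.325×10^7 Pa.

23.3 MPa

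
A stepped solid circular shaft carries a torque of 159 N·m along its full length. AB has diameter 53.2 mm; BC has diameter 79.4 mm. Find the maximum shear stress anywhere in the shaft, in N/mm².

Under the same torque, τ_max = 16T/(πd³) is largest where d is smallest — segment AB (d = 53.2 mm).
τ_max = 16·159.0/(π·(0.0532)³) = 5.378×10^6 Pa.

5.38 N/mm²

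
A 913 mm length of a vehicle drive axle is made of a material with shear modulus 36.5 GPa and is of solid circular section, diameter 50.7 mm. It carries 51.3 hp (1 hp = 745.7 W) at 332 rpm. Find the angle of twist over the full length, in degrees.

ω = 2π·332/60 = 34.77 rad/s, so T = P/ω = 51.3×745.7 / 34.77 = 1100 N·m.
J = πd⁴/32 = π(0.0507)⁴/32 = 6.487×10^-7 m⁴.
θ = T·L/(G·J) = 1100 × 0.913 / (36.5×10⁹ × 6.487×10^-7) = 0.04243 rad.

2.43°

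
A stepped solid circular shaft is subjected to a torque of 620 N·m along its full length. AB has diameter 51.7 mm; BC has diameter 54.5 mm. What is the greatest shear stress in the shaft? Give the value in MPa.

Under the same torque, τ_max = 16T/(πd³) is largest where d is smallest — segment AB (d = 51.7 mm).
τ_max = 16·620.0/(π·(0.0517)³) = 2.285×10^7 Pa.

22.9 MPa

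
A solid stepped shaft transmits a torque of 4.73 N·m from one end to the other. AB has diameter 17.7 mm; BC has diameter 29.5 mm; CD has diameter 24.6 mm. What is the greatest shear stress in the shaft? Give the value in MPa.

4.34 MPa

Under the same torque, τ_max = 16T/(πd³) is largest where d is smallest — segment AB (d = 17.7 mm).
τ_max = 16·4.730/(π·(0.0177)³) = 4.344×10^6 Pa.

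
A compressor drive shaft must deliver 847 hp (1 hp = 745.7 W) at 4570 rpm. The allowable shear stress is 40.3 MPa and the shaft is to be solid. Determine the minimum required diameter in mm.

55.0 mm

ω = 2π·4570/60 = 478.6 rad/s, so T = P/ω = 847×745.7 / 478.6 = 1320 N·m.
For a solid shaft τ_max = 16T/(πd³), so d = (16T/(π τ_allow))^(1/3) = (16·1320/(π·4.03×10^7))^(1/3) = 0.05505 m.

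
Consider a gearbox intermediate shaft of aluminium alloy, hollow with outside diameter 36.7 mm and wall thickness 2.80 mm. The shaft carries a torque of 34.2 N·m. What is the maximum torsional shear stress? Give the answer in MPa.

J = π(d_o⁴ − d_i⁴)/32 = π(0.0367⁴ − 0.0311⁴)/32 = 8.626×10^-8 m⁴.
τ_max = T·r/J = 34.20 × 0.0184 / 8.626×10^-8 = 7.275×10^6 Pa.

7.28 MPa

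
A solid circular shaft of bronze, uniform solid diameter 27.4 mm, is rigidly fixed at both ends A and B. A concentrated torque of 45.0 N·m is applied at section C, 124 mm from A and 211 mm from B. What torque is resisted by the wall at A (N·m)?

28.3 N·m

With uniform GJ and both ends fixed, compatibility θ_AC = θ_CB gives T_A·a = T_B·b, together with T_A + T_B = T₀.
T_A = T₀·b/(a+b) = 45.00·211/335.0 = 28.34 N·m; T_B = 16.66 N·m.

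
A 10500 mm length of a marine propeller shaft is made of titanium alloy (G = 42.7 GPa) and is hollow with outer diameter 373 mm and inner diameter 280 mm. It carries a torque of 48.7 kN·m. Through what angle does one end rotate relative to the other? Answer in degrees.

J = π(d_o⁴ − d_i⁴)/32 = π(0.373⁴ − 0.280⁴)/32 = 1.297×10^-3 m⁴.
θ = T·L/(G·J) = 48700 × 10.5 / (42.7×10⁹ × 1.297×10^-3) = 9.234×10^-3 rad.

0.529°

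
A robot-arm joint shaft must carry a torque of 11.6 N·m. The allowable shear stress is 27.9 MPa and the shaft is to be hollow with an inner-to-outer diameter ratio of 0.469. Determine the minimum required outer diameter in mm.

For a hollow shaft with d_i/d_o = 0.469: τ_max = 16T/(π d_o³ (1−k⁴)), so d_o = [16T/(π τ_allow (1−k⁴))]^(1/3) = [16·11.60/(π·2.79×10^7·0.9516)]^(1/3) = 0.01306 m.

13.1 mm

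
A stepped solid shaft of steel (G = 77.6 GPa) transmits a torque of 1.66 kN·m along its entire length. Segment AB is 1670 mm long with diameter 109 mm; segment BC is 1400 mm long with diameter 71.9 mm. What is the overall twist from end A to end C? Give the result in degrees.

J_AB = π(0.109)⁴/32 = 1.39×10^-5 m⁴; J_BC = π(0.0719)⁴/32 = 2.62×10^-6 m⁴.
θ = (T/G)·Σ L_i/J_i = (1660/77.6×10⁹)·(1.67/1.39×10^-5 + 1.40/2.62×10^-6) = 0.01399 rad.

0.802°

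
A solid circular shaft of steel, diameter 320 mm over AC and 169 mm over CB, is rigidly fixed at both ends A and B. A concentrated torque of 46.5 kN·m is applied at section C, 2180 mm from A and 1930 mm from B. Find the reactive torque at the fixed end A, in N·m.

42700 N·m

Compatibility: T_A·a/J_AC = T_B·b/J_CB with T_A + T_B = T₀.
J_AC = 1.03×10^-3 m⁴, J_CB = 8.01×10^-5 m⁴, so T_A = T₀·(J_AC/a)/((J_AC/a)+(J_CB/b)) = 42740 N·m, T_B = 3756 N·m.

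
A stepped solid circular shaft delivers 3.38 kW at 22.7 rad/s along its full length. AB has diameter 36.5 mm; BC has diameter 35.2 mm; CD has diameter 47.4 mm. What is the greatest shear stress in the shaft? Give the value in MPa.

ω = 22.7 rad/s, so T = P/ω = 3.38×10³ / 22.70 = 148.9 N·m.
Under the same torque, τ_max = 16T/(πd³) is largest where d is smallest — segment BC (d = 35.2 mm).
τ_max = 16·148.9/(π·(0.0352)³) = 1.739×10^7 Pa.

17.4 MPa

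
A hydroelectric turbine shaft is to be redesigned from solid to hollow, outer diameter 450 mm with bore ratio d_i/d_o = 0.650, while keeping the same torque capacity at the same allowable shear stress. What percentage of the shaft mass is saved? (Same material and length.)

Equal τ_max and T ⇒ the solid shaft needs d_s³ = d_o³(1−k⁴), so d_s = 450·(1−0.650⁴)^(1/3) = 421.5 mm.
Area ratio A_h/A_s = d_o²(1−k²)/d_s² = (1−k²)/(1−k⁴)^(2/3) = 0.6584.
Mass saving = 1 − 0.6584 = 34.2 %.

34.2 %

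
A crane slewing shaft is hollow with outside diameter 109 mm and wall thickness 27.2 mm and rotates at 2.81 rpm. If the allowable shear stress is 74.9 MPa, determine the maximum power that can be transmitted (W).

5250 W

J = π(d_o⁴ − d_i⁴)/32 = π(0.109⁴ − 0.0546⁴)/32 = 1.299×10^-5 m⁴.
T_max = τ_allow·J/r = 7.49×10^7 × 1.299×10^-5 / 0.0545 = 17850 N·m.
ω = 2π·2.81/60 = 0.2943 rad/s, so P_max = T_max·ω = 5252 W.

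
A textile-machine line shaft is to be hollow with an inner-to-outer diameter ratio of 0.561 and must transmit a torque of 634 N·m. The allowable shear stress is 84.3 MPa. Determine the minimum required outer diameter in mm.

For a hollow shaft with d_i/d_o = 0.561: τ_max = 16T/(π d_o³ (1−k⁴)), so d_o = [16T/(π τ_allow (1−k⁴))]^(1/3) = [16·634.0/(π·8.43×10^7·0.9010)]^(1/3) = 0.03490 m.

34.9 mm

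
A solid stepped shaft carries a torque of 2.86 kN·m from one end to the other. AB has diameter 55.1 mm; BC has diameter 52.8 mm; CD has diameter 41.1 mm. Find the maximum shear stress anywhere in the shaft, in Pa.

2.10e8 Pa

Under the same torque, τ_max = 16T/(πd³) is largest where d is smallest — segment CD (d = 41.1 mm).
τ_max = 16·2860/(π·(0.0411)³) = 2.098×10^8 Pa.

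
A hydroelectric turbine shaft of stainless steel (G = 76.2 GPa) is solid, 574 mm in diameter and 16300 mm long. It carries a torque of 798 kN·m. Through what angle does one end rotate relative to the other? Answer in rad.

J = πd⁴/32 = π(0.574)⁴/32 = 0.01066 m⁴.
θ = T·L/(G·J) = 798000 × 16.3 / (76.2×10⁹ × 0.01066) = 0.01602 rad.

0.0160 rad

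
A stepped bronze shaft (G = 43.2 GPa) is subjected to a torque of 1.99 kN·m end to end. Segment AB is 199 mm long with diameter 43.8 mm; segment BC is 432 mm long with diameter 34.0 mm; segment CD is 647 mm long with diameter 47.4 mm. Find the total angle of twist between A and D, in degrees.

13.6°

J_AB = π(0.0438)⁴/32 = 3.61×10^-7 m⁴; J_BC = π(0.0340)⁴/32 = 1.31×10^-7 m⁴; J_CD = π(0.0474)⁴/32 = 4.96×10^-7 m⁴.
θ = (T/G)·Σ L_i/J_i = (1990/43.2×10⁹)·(0.199/3.61×10^-7 + 0.432/1.31×10^-7 + 0.647/4.96×10^-7) = 0.2372 rad.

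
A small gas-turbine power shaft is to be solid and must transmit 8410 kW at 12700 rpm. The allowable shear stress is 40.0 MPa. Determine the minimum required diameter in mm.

93.0 mm

ω = 2π·12700/60 = 1330 rad/s, so T = P/ω = 8410×10³ / 1330 = 6324 N·m.
For a solid shaft τ_max = 16T/(πd³), so d = (16T/(π τ_allow))^(1/3) = (16·6324/(π·4.00×10^7))^(1/3) = 0.09303 m.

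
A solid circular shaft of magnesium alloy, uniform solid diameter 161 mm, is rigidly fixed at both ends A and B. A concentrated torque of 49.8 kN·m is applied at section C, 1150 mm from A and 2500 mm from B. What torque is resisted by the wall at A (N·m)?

With uniform GJ and both ends fixed, compatibility θ_AC = θ_CB gives T_A·a = T_B·b, together with T_A + T_B = T₀.
T_A = T₀·b/(a+b) = 49800·2500/3650 = 34110 N·m; T_B = 15690 N·m.

34100 N·m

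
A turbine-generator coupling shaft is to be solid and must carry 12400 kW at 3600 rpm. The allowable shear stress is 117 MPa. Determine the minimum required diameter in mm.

113 mm

ω = 2π·3600/60 = 377.0 rad/s, so T = P/ω = 12400×10³ / 377.0 = 32890 N·m.
For a solid shaft τ_max = 16T/(πd³), so d = (16T/(π τ_allow))^(1/3) = (16·32890/(π·1.17×10^8))^(1/3) = 0.1127 m.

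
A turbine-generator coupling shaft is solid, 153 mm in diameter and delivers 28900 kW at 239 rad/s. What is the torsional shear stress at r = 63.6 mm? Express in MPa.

ω = 239 rad/s, so T = P/ω = 28900×10³ / 239.0 = 120900 N·m.
J = πd⁴/32 = π(0.153)⁴/32 = 5.380×10^-5 m⁴.
Shear stress varies linearly with radius: τ = T·r/J = 120900 × 0.0636 / 5.380×10^-5 = 1.430×10^8 Pa.

143 MPa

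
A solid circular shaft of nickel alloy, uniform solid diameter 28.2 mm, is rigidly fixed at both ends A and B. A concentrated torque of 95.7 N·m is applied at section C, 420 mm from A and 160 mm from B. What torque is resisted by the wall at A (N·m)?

26.4 N·m

With uniform GJ and both ends fixed, compatibility θ_AC = θ_CB gives T_A·a = T_B·b, together with T_A + T_B = T₀.
T_A = T₀·b/(a+b) = 95.70·160/580.0 = 26.40 N·m; T_B = 69.30 N·m.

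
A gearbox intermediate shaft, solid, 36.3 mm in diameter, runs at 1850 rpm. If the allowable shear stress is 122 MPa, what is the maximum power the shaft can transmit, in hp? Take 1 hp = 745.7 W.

J = πd⁴/32 = π(0.0363)⁴/32 = 1.705×10^-7 m⁴.
T_max = τ_allow·J/r = 1.22×10^8 × 1.705×10^-7 / 0.0181 = 1146 N·m.
ω = 2π·1850/60 = 193.7 rad/s, so P_max = T_max·ω = 2.220×10^5 W.

298 hp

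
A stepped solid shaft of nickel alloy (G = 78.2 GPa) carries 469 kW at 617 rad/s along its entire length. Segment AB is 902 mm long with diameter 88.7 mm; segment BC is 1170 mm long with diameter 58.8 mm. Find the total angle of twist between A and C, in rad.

ω = 617 rad/s, so T = P/ω = 469×10³ / 617.0 = 760.1 N·m.
J_AB = π(0.0887)⁴/32 = 6.08×10^-6 m⁴; J_BC = π(0.0588)⁴/32 = 1.17×10^-6 m⁴.
θ = (T/G)·Σ L_i/J_i = (760.1/78.2×10⁹)·(0.902/6.08×10^-6 + 1.17/1.17×10^-6) = 0.01113 rad.

0.0111 rad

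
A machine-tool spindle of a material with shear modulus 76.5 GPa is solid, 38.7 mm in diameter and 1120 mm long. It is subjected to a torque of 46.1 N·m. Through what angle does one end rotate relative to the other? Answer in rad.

J = πd⁴/32 = π(0.0387)⁴/32 = 2.202×10^-7 m⁴.
θ = T·L/(G·J) = 46.10 × 1.12 / (76.5×10⁹ × 2.202×10^-7) = 3.065×10^-3 rad.

0.00306 rad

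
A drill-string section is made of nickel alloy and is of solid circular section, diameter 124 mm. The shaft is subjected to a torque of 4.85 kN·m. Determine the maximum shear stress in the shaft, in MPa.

13.0 MPa

J = πd⁴/32 = π(0.124)⁴/32 = 2.321×10^-5 m⁴.
τ_max = T·r/J = 4850 × 0.0620 / 2.321×10^-5 = 1.296×10^7 Pa.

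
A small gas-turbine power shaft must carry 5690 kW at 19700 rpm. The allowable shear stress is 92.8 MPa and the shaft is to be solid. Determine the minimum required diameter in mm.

ω = 2π·19700/60 = 2063 rad/s, so T = P/ω = 5690×10³ / 2063 = 2758 N·m.
For a solid shaft τ_max = 16T/(πd³), so d = (16T/(π τ_allow))^(1/3) = (16·2758/(π·9.28×10^7))^(1/3) = 0.05329 m.

53.3 mm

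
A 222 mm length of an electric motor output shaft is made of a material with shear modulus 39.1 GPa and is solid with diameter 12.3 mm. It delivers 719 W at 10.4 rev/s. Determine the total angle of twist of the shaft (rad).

ω = 2π·10.4 = 65.35 rad/s, so T = P/ω = 719 / 65.35 = 11.00 N·m.
J = πd⁴/32 = π(0.0123)⁴/32 = 2.247×10^-9 m⁴.
θ = T·L/(G·J) = 11.00 × 0.222 / (39.1×10⁹ × 2.247×10^-9) = 0.02780 rad.

0.0278 rad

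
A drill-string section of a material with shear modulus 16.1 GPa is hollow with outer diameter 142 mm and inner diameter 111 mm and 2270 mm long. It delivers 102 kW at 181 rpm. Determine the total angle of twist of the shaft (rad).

ω = 2π·181/60 = 18.95 rad/s, so T = P/ω = 102×10³ / 18.95 = 5381 N·m.
J = π(d_o⁴ − d_i⁴)/32 = π(0.142⁴ − 0.111⁴)/32 = 2.501×10^-5 m⁴.
θ = T·L/(G·J) = 5381 × 2.27 / (16.1×10⁹ × 2.501×10^-5) = 0.03033 rad.

0.0303 rad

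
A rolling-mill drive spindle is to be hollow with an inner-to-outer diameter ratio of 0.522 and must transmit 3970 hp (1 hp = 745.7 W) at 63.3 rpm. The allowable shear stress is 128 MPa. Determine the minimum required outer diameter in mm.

268 mm

ω = 2π·63.3/60 = 6.629 rad/s, so T = P/ω = 3970×745.7 / 6.629 = 446600 N·m.
For a hollow shaft with d_i/d_o = 0.522: τ_max = 16T/(π d_o³ (1−k⁴)), so d_o = [16T/(π τ_allow (1−k⁴))]^(1/3) = [16·446600/(π·1.28×10^8·0.9258)]^(1/3) = 0.2677 m.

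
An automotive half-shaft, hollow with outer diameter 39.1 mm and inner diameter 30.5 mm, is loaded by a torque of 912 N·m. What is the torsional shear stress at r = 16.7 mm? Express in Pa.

1.05e8 Pa

J = π(d_o⁴ − d_i⁴)/32 = π(0.0391⁴ − 0.0305⁴)/32 = 1.445×10^-7 m⁴.
Shear stress varies linearly with radius: τ = T·r/J = 912.0 × 0.0167 / 1.445×10^-7 = 1.054×10^8 Pa.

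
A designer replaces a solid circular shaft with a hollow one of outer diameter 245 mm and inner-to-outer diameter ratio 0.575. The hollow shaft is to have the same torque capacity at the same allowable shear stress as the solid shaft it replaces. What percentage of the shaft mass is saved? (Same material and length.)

Equal τ_max and T ⇒ the solid shaft needs d_s³ = d_o³(1−k⁴), so d_s = 245·(1−0.575⁴)^(1/3) = 235.7 mm.
Area ratio A_h/A_s = d_o²(1−k²)/d_s² = (1−k²)/(1−k⁴)^(2/3) = 0.7231.
Mass saving = 1 − 0.7231 = 27.7 %.

27.7 %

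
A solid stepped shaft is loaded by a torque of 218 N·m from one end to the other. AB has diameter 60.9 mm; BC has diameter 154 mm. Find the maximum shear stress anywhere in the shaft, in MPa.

Under the same torque, τ_max = 16T/(πd³) is largest where d is smallest — segment AB (d = 60.9 mm).
τ_max = 16·218.0/(π·(0.0609)³) = 4.916×10^6 Pa.

4.92 MPa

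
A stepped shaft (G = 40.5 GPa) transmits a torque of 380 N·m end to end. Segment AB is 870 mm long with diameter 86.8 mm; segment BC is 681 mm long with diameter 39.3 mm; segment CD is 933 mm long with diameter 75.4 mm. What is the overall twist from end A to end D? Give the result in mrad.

J_AB = π(0.0868)⁴/32 = 5.57×10^-6 m⁴; J_BC = π(0.0393)⁴/32 = 2.34×10^-7 m⁴; J_CD = π(0.0754)⁴/32 = 3.17×10^-6 m⁴.
θ = (T/G)·Σ L_i/J_i = (380.0/40.5×10⁹)·(0.870/5.57×10^-6 + 0.681/2.34×10^-7 + 0.933/3.17×10^-6) = 0.03151 rad.

31.5 mrad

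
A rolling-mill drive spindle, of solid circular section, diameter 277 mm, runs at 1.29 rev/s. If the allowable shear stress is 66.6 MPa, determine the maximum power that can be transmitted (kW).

J = πd⁴/32 = π(0.277)⁴/32 = 5.780×10^-4 m⁴.
T_max = τ_allow·J/r = 6.66×10^7 × 5.780×10^-4 / 0.139 = 277900 N·m.
ω = 2π·1.29 = 8.105 rad/s, so P_max = T_max·ω = 2.253×10^6 W.

2250 kW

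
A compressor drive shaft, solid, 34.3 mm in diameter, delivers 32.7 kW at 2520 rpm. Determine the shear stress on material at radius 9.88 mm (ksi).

ω = 2π·2520/60 = 263.9 rad/s, so T = P/ω = 32.7×10³ / 263.9 = 123.9 N·m.
J = πd⁴/32 = π(0.0343)⁴/32 = 1.359×10^-7 m⁴.
Shear stress varies linearly with radius: τ = T·r/J = 123.9 × 0.00988 / 1.359×10^-7 = 9.009×10^6 Pa.

1.31 ksi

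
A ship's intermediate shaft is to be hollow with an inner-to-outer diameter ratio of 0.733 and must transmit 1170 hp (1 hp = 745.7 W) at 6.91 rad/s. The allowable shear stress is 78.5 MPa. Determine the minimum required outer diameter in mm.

ω = 6.91 rad/s, so T = P/ω = 1170×745.7 / 6.910 = 126300 N·m.
For a hollow shaft with d_i/d_o = 0.733: τ_max = 16T/(π d_o³ (1−k⁴)), so d_o = [16T/(π τ_allow (1−k⁴))]^(1/3) = [16·126300/(π·7.85×10^7·0.7113)]^(1/3) = 0.2258 m.

226 mm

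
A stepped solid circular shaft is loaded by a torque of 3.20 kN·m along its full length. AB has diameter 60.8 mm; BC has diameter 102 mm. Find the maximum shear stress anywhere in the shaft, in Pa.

7.25e7 Pa

Under the same torque, τ_max = 16T/(πd³) is largest where d is smallest — segment AB (d = 60.8 mm).
τ_max = 16·3200/(π·(0.0608)³) = 7.251×10^7 Pa.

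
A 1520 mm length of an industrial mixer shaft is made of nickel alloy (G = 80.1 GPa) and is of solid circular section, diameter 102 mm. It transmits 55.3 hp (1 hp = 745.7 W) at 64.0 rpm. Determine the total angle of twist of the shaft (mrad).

ω = 2π·64.0/60 = 6.702 rad/s, so T = P/ω = 55.3×745.7 / 6.702 = 6153 N·m.
J = πd⁴/32 = π(0.102)⁴/32 = 1.063×10^-5 m⁴.
θ = T·L/(G·J) = 6153 × 1.52 / (80.1×10⁹ × 1.063×10^-5) = 0.01099 rad.

11.0 mrad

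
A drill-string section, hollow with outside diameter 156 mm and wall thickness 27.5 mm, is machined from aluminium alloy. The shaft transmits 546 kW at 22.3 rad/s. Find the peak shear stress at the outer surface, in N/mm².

39.8 N/mm²

ω = 22.3 rad/s, so T = P/ω = 546×10³ / 22.30 = 24480 N·m.
J = π(d_o⁴ − d_i⁴)/32 = π(0.156⁴ − 0.101⁴)/32 = 4.793×10^-5 m⁴.
τ_max = T·r/J = 24480 × 0.0780 / 4.793×10^-5 = 3.985×10^7 Pa.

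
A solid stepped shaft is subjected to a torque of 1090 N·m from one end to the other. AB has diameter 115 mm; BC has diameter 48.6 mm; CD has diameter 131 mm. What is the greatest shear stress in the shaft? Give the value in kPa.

Under the same torque, τ_max = 16T/(πd³) is largest where d is smallest — segment BC (d = 48.6 mm).
τ_max = 16·1090/(π·(0.0486)³) = 4.836×10^7 Pa.

48400 kPa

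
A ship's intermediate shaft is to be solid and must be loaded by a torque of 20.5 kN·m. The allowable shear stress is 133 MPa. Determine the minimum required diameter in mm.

92.2 mm

For a solid shaft τ_max = 16T/(πd³), so d = (16T/(π τ_allow))^(1/3) = (16·20500/(π·1.33×10^8))^(1/3) = 0.09225 m.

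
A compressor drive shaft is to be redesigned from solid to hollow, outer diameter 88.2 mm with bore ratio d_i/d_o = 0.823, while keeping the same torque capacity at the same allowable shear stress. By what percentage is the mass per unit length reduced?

51.4 %

Equal τ_max and T ⇒ the solid shaft needs d_s³ = d_o³(1−k⁴), so d_s = 88.2·(1−0.823⁴)^(1/3) = 71.88 mm.
Area ratio A_h/A_s = d_o²(1−k²)/d_s² = (1−k²)/(1−k⁴)^(2/3) = 0.4859.
Mass saving = 1 − 0.4859 = 51.4 %.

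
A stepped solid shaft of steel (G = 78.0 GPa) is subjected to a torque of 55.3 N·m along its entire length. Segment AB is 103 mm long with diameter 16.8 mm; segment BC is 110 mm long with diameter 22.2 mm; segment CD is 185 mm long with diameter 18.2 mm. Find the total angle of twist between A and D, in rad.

J_AB = π(0.0168)⁴/32 = 7.82×10^-9 m⁴; J_BC = π(0.0222)⁴/32 = 2.38×10^-8 m⁴; J_CD = π(0.0182)⁴/32 = 1.08×10^-8 m⁴.
θ = (T/G)·Σ L_i/J_i = (55.30/78.0×10⁹)·(0.103/7.82×10^-9 + 0.110/2.38×10^-8 + 0.185/1.08×10^-8) = 0.02478 rad.

0.0248 rad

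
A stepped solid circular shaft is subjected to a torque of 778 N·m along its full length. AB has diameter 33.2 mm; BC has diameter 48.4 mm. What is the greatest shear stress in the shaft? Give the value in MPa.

Under the same torque, τ_max = 16T/(πd³) is largest where d is smallest — segment AB (d = 33.2 mm).
τ_max = 16·778.0/(π·(0.0332)³) = 1.083×10^8 Pa.

108 MPa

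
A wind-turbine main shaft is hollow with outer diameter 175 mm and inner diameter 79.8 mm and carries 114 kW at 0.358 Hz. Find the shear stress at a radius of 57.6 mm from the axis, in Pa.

ω = 2π·0.358 = 2.249 rad/s, so T = P/ω = 114×10³ / 2.249 = 50680 N·m.
J = π(d_o⁴ − d_i⁴)/32 = π(0.175⁴ − 0.0798⁴)/32 = 8.810×10^-5 m⁴.
Shear stress varies linearly with radius: τ = T·r/J = 50680 × 0.0576 / 8.810×10^-5 = 3.314×10^7 Pa.

3.31e7 Pa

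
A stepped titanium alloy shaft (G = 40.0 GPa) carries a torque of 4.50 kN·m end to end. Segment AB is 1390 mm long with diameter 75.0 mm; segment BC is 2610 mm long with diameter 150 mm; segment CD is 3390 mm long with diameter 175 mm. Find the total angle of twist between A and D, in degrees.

J_AB = π(0.0750)⁴/32 = 3.11×10^-6 m⁴; J_BC = π(0.150)⁴/32 = 4.97×10^-5 m⁴; J_CD = π(0.175)⁴/32 = 9.21×10^-5 m⁴.
θ = (T/G)·Σ L_i/J_i = (4500/40.0×10⁹)·(1.39/3.11×10^-6 + 2.61/4.97×10^-5 + 3.39/9.21×10^-5) = 0.06039 rad.

3.46°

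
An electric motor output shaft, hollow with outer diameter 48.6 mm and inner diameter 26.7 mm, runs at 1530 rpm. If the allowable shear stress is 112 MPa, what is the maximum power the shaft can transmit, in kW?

J = π(d_o⁴ − d_i⁴)/32 = π(0.0486⁴ − 0.0267⁴)/32 = 4.978×10^-7 m⁴.
T_max = τ_allow·J/r = 1.12×10^8 × 4.978×10^-7 / 0.0243 = 2294 N·m.
ω = 2π·1530/60 = 160.2 rad/s, so P_max = T_max·ω = 3.676×10^5 W.

368 kW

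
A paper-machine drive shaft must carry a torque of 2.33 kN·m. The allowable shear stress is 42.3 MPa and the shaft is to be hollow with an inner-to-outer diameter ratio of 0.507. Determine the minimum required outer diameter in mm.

67.0 mm

For a hollow shaft with d_i/d_o = 0.507: τ_max = 16T/(π d_o³ (1−k⁴)), so d_o = [16T/(π τ_allow (1−k⁴))]^(1/3) = [16·2330/(π·4.23×10^7·0.9339)]^(1/3) = 0.06697 m.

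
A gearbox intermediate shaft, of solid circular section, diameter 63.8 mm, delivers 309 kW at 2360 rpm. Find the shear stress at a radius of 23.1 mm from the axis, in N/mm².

ω = 2π·2360/60 = 247.1 rad/s, so T = P/ω = 309×10³ / 247.1 = 1250 N·m.
J = πd⁴/32 = π(0.0638)⁴/32 = 1.627×10^-6 m⁴.
Shear stress varies linearly with radius: τ = T·r/J = 1250 × 0.0231 / 1.627×10^-6 = 1.776×10^7 Pa.

17.8 N/mm²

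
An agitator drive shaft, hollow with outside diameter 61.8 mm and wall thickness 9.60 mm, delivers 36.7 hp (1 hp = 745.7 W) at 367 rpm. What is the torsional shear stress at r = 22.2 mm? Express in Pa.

1.43e7 Pa

ω = 2π·367/60 = 38.43 rad/s, so T = P/ω = 36.7×745.7 / 38.43 = 712.1 N·m.
J = π(d_o⁴ − d_i⁴)/32 = π(0.0618⁴ − 0.0426⁴)/32 = 1.109×10^-6 m⁴.
Shear stress varies linearly with radius: τ = T·r/J = 712.1 × 0.0222 / 1.109×10^-6 = 1.426×10^7 Pa.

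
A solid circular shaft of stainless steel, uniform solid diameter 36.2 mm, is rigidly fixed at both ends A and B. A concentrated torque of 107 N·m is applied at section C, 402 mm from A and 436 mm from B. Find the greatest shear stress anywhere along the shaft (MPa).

5.98 MPa

With uniform GJ and both ends fixed, compatibility θ_AC = θ_CB gives T_A·a = T_B·b, together with T_A + T_B = T₀.
T_A = T₀·b/(a+b) = 107.0·436/838.0 = 55.67 N·m; T_B = 51.33 N·m.
τ in each portion: τ_AC = 5.98×10^6 Pa, τ_CB = 5.51×10^6 Pa; maximum is in AC.
τ_max = T_AC·r/J = 55.67·0.0181/1.69×10^-7 = 5.977×10^6 Pa.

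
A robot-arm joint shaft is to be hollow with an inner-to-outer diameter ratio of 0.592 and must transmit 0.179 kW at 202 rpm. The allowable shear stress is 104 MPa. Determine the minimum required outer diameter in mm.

ω = 2π·202/60 = 21.15 rad/s, so T = P/ω = 0.179×10³ / 21.15 = 8.462 N·m.
For a hollow shaft with d_i/d_o = 0.592: τ_max = 16T/(π d_o³ (1−k⁴)), so d_o = [16T/(π τ_allow (1−k⁴))]^(1/3) = [16·8.462/(π·1.04×10^8·0.8772)]^(1/3) = 0.007788 m.

7.79 mm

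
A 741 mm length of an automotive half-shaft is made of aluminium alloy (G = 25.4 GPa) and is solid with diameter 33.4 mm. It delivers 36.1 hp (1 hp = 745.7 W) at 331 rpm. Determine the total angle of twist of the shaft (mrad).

185 mrad

ω = 2π·331/60 = 34.66 rad/s, so T = P/ω = 36.1×745.7 / 34.66 = 776.6 N·m.
J = πd⁴/32 = π(0.0334)⁴/32 = 1.222×10^-7 m⁴.
θ = T·L/(G·J) = 776.6 × 0.741 / (25.4×10⁹ × 1.222×10^-7) = 0.1854 rad.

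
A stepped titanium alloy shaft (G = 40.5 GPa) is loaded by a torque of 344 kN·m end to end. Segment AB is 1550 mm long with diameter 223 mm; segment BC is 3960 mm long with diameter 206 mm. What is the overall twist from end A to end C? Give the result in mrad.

244 mrad

J_AB = π(0.223)⁴/32 = 2.43×10^-4 m⁴; J_BC = π(0.206)⁴/32 = 1.77×10^-4 m⁴.
θ = (T/G)·Σ L_i/J_i = (344000/40.5×10⁹)·(1.55/2.43×10^-4 + 3.96/1.77×10^-4) = 0.2445 rad.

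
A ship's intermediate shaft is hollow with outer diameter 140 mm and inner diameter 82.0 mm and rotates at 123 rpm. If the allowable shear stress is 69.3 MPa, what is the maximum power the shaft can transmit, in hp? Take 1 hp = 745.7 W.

J = π(d_o⁴ − d_i⁴)/32 = π(0.140⁴ − 0.0820⁴)/32 = 3.328×10^-5 m⁴.
T_max = τ_allow·J/r = 6.93×10^7 × 3.328×10^-5 / 0.0700 = 32940 N·m.
ω = 2π·123/60 = 12.88 rad/s, so P_max = T_max·ω = 4.243×10^5 W.

569 hp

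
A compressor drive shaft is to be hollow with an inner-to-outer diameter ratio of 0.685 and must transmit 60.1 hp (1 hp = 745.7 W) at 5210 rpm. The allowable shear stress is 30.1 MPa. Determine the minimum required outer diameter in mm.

ω = 2π·5210/60 = 545.6 rad/s, so T = P/ω = 60.1×745.7 / 545.6 = 82.14 N·m.
For a hollow shaft with d_i/d_o = 0.685: τ_max = 16T/(π d_o³ (1−k⁴)), so d_o = [16T/(π τ_allow (1−k⁴))]^(1/3) = [16·82.14/(π·3.01×10^7·0.7798)]^(1/3) = 0.02612 m.

26.1 mm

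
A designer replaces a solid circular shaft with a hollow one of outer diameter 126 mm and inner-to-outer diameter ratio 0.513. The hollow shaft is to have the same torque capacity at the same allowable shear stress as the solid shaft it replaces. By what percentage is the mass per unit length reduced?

Equal τ_max and T ⇒ the solid shaft needs d_s³ = d_o³(1−k⁴), so d_s = 126·(1−0.513⁴)^(1/3) = 123.0 mm.
Area ratio A_h/A_s = d_o²(1−k²)/d_s² = (1−k²)/(1−k⁴)^(2/3) = 0.7729.
Mass saving = 1 − 0.7729 = 22.7 %.

22.7 %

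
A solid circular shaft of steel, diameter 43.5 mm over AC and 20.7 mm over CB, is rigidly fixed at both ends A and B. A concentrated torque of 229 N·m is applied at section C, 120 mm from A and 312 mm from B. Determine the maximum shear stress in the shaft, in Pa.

1.39e7 Pa

Compatibility: T_A·a/J_AC = T_B·b/J_CB with T_A + T_B = T₀.
J_AC = 3.52×10^-7 m⁴, J_CB = 1.80×10^-8 m⁴, so T_A = T₀·(J_AC/a)/((J_AC/a)+(J_CB/b)) = 224.6 N·m, T_B = 4.429 N·m.
τ in each portion: τ_AC = 1.39×10^7 Pa, τ_CB = 2.54×10^6 Pa; maximum is in AC.
τ_max = T_AC·r/J = 224.6·0.0217/3.52×10^-7 = 1.389×10^7 Pa.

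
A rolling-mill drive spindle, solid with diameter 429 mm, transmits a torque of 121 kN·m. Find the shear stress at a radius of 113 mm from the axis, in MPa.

J = πd⁴/32 = π(0.429)⁴/32 = 3.325×10^-3 m⁴.
Shear stress varies linearly with radius: τ = T·r/J = 121000 × 0.113 / 3.325×10^-3 = 4.112×10^6 Pa.

4.11 MPa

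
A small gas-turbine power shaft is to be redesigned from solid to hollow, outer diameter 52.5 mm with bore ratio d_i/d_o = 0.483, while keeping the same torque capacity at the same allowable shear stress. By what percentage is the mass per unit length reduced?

Equal τ_max and T ⇒ the solid shaft needs d_s³ = d_o³(1−k⁴), so d_s = 52.5·(1−0.483⁴)^(1/3) = 51.53 mm.
Area ratio A_h/A_s = d_o²(1−k²)/d_s² = (1−k²)/(1−k⁴)^(2/3) = 0.7959.
Mass saving = 1 − 0.7959 = 20.4 %.

20.4 %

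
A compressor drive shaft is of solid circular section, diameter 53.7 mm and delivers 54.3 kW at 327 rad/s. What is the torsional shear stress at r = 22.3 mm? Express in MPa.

ω = 327 rad/s, so T = P/ω = 54.3×10³ / 327.0 = 166.1 N·m.
J = πd⁴/32 = π(0.0537)⁴/32 = 8.164×10^-7 m⁴.
Shear stress varies linearly with radius: τ = T·r/J = 166.1 × 0.0223 / 8.164×10^-7 = 4.536×10^6 Pa.

4.54 MPa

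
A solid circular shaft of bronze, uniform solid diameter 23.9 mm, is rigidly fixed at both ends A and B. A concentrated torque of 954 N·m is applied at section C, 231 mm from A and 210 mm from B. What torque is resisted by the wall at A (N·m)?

454 N·m

With uniform GJ and both ends fixed, compatibility θ_AC = θ_CB gives T_A·a = T_B·b, together with T_A + T_B = T₀.
T_A = T₀·b/(a+b) = 954.0·210/441.0 = 454.3 N·m; T_B = 499.7 N·m.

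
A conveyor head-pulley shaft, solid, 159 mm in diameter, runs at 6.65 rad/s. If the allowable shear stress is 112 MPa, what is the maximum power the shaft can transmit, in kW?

J = πd⁴/32 = π(0.159)⁴/32 = 6.275×10^-5 m⁴.
T_max = τ_allow·J/r = 1.12×10^8 × 6.275×10^-5 / 0.0795 = 88400 N·m.
ω = 6.65 rad/s, so P_max = T_max·ω = 5.878×10^5 W.

588 kW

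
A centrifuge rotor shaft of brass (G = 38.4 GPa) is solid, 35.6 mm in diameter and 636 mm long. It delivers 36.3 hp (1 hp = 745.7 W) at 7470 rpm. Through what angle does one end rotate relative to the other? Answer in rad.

ω = 2π·7470/60 = 782.3 rad/s, so T = P/ω = 36.3×745.7 / 782.3 = 34.60 N·m.
J = πd⁴/32 = π(0.0356)⁴/32 = 1.577×10^-7 m⁴.
θ = T·L/(G·J) = 34.60 × 0.636 / (38.4×10⁹ × 1.577×10^-7) = 3.635×10^-3 rad.

0.00363 rad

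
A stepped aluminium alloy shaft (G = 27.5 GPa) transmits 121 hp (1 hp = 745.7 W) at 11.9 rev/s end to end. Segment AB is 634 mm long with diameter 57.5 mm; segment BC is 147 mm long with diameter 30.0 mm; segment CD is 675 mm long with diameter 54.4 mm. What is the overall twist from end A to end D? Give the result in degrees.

8.11°

ω = 2π·11.9 = 74.77 rad/s, so T = P/ω = 121×745.7 / 74.77 = 1207 N·m.
J_AB = π(0.0575)⁴/32 = 1.07×10^-6 m⁴; J_BC = π(0.0300)⁴/32 = 7.95×10^-8 m⁴; J_CD = π(0.0544)⁴/32 = 8.60×10^-7 m⁴.
θ = (T/G)·Σ L_i/J_i = (1207/27.5×10⁹)·(0.634/1.07×10^-6 + 0.147/7.95×10^-8 + 0.675/8.60×10^-7) = 0.1415 rad.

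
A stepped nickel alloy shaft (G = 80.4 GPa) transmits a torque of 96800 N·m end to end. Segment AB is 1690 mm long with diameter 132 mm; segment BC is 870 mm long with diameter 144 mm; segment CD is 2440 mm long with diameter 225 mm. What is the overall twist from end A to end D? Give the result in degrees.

6.00°

J_AB = π(0.132)⁴/32 = 2.98×10^-5 m⁴; J_BC = π(0.144)⁴/32 = 4.22×10^-5 m⁴; J_CD = π(0.225)⁴/32 = 2.52×10^-4 m⁴.
θ = (T/G)·Σ L_i/J_i = (96800/80.4×10⁹)·(1.69/2.98×10^-5 + 0.870/4.22×10^-5 + 2.44/2.52×10^-4) = 0.1048 rad.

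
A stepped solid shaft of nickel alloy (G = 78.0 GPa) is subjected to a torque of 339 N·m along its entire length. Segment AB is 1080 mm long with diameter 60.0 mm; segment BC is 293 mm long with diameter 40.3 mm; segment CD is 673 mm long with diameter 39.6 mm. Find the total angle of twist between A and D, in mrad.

20.7 mrad

J_AB = π(0.0600)⁴/32 = 1.27×10^-6 m⁴; J_BC = π(0.0403)⁴/32 = 2.59×10^-7 m⁴; J_CD = π(0.0396)⁴/32 = 2.41×10^-7 m⁴.
θ = (T/G)·Σ L_i/J_i = (339.0/78.0×10⁹)·(1.08/1.27×10^-6 + 0.293/2.59×10^-7 + 0.673/2.41×10^-7) = 0.02072 rad.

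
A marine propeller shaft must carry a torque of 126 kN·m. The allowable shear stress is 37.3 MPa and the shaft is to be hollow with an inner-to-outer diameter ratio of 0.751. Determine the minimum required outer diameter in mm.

293 mm

For a hollow shaft with d_i/d_o = 0.751: τ_max = 16T/(π d_o³ (1−k⁴)), so d_o = [16T/(π τ_allow (1−k⁴))]^(1/3) = [16·126000/(π·3.73×10^7·0.6819)]^(1/3) = 0.2933 m.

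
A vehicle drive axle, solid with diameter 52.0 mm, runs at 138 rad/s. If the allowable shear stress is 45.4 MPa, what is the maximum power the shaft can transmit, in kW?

J = πd⁴/32 = π(0.0520)⁴/32 = 7.178×10^-7 m⁴.
T_max = τ_allow·J/r = 4.54×10^7 × 7.178×10^-7 / 0.0260 = 1253 N·m.
ω = 138 rad/s, so P_max = T_max·ω = 1.730×10^5 W.

173 kW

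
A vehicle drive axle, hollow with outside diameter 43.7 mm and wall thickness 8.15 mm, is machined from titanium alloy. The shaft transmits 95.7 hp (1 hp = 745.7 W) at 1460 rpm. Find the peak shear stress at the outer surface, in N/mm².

33.7 N/mm²

ω = 2π·1460/60 = 152.9 rad/s, so T = P/ω = 95.7×745.7 / 152.9 = 466.8 N·m.
J = π(d_o⁴ − d_i⁴)/32 = π(0.0437⁴ − 0.0274⁴)/32 = 3.027×10^-7 m⁴.
τ_max = T·r/J = 466.8 × 0.0219 / 3.027×10^-7 = 3.369×10^7 Pa.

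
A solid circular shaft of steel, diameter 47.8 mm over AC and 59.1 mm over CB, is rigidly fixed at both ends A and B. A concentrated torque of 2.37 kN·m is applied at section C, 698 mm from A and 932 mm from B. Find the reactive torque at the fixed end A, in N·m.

Compatibility: T_A·a/J_AC = T_B·b/J_CB with T_A + T_B = T₀.
J_AC = 5.13×10^-7 m⁴, J_CB = 1.20×10^-6 m⁴, so T_A = T₀·(J_AC/a)/((J_AC/a)+(J_CB/b)) = 861.8 N·m, T_B = 1508 N·m.

862 N·m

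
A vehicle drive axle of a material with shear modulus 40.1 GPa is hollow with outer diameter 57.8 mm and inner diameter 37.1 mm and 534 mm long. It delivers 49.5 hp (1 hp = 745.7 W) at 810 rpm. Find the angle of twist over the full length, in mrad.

6.37 mrad

ω = 2π·810/60 = 84.82 rad/s, so T = P/ω = 49.5×745.7 / 84.82 = 435.2 N·m.
J = π(d_o⁴ − d_i⁴)/32 = π(0.0578⁴ − 0.0371⁴)/32 = 9.098×10^-7 m⁴.
θ = T·L/(G·J) = 435.2 × 0.534 / (40.1×10⁹ × 9.098×10^-7) = 6.370×10^-3 rad.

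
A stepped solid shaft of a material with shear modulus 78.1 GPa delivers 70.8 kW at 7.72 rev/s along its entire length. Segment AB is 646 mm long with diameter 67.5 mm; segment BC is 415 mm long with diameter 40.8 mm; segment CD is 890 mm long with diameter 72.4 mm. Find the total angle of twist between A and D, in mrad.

40.6 mrad

ω = 2π·7.72 = 48.51 rad/s, so T = P/ω = 70.8×10³ / 48.51 = 1460 N·m.
J_AB = π(0.0675)⁴/32 = 2.04×10^-6 m⁴; J_BC = π(0.0408)⁴/32 = 2.72×10^-7 m⁴; J_CD = π(0.0724)⁴/32 = 2.70×10^-6 m⁴.
θ = (T/G)·Σ L_i/J_i = (1460/78.1×10⁹)·(0.646/2.04×10^-6 + 0.415/2.72×10^-7 + 0.890/2.70×10^-6) = 0.04060 rad.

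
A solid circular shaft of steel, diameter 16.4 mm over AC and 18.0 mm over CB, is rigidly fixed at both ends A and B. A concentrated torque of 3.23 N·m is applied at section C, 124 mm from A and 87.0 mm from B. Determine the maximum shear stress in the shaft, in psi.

Compatibility: T_A·a/J_AC = T_B·b/J_CB with T_A + T_B = T₀.
J_AC = 7.10×10^-9 m⁴, J_CB = 1.03×10^-8 m⁴, so T_A = T₀·(J_AC/a)/((J_AC/a)+(J_CB/b)) = 1.053 N·m, T_B = 2.177 N·m.
τ in each portion: τ_AC = 1.22×10^6 Pa, τ_CB = 1.90×10^6 Pa; maximum is in CB.
τ_max = T_CB·r/J = 2.177·0.00900/1.03×10^-8 = 1.901×10^6 Pa.

276 psi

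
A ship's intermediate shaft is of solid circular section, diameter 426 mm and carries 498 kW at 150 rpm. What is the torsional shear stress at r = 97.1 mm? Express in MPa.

ω = 2π·150/60 = 15.71 rad/s, so T = P/ω = 498×10³ / 15.71 = 31700 N·m.
J = πd⁴/32 = π(0.426)⁴/32 = 3.233×10^-3 m⁴.
Shear stress varies linearly with radius: τ = T·r/J = 31700 × 0.0971 / 3.233×10^-3 = 9.521×10^5 Pa.

0.952 MPa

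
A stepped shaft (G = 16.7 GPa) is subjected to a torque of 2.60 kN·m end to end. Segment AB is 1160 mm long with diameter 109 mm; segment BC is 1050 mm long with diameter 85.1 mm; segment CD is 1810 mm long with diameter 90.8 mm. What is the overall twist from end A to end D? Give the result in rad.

J_AB = π(0.109)⁴/32 = 1.39×10^-5 m⁴; J_BC = π(0.0851)⁴/32 = 5.15×10^-6 m⁴; J_CD = π(0.0908)⁴/32 = 6.67×10^-6 m⁴.
θ = (T/G)·Σ L_i/J_i = (2600/16.7×10⁹)·(1.16/1.39×10^-5 + 1.05/5.15×10^-6 + 1.81/6.67×10^-6) = 0.08701 rad.

0.0870 rad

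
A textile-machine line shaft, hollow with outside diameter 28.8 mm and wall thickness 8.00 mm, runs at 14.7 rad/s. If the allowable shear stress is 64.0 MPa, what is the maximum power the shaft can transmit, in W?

4240 W

J = π(d_o⁴ − d_i⁴)/32 = π(0.0288⁴ − 0.0128⁴)/32 = 6.491×10^-8 m⁴.
T_max = τ_allow·J/r = 6.40×10^7 × 6.491×10^-8 / 0.0144 = 288.5 N·m.
ω = 14.7 rad/s, so P_max = T_max·ω = 4241 W.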